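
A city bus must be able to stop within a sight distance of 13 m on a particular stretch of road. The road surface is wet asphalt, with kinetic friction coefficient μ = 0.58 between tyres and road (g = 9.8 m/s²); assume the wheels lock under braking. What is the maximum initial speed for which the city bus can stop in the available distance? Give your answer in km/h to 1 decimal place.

Maximum speed ≈ 43.8 km/h

a = μg = 0.58 × 9.8 = 5.684 m/s².
v²/(2a) = d ⇒ v = √(2 × 5.684 × 13) = √147.78 = 12.1565 m/s.
12.1565 m/s × 3.6 = 43.763 km/h.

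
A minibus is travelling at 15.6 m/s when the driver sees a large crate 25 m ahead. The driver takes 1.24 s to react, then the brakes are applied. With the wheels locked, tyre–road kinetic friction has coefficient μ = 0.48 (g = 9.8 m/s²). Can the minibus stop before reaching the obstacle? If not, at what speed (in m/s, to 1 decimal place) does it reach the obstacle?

No — it strikes the obstacle at 13.8 m/s

a = μg = 0.48 × 9.8 = 4.704 m/s².
Reaction distance = 15.6000 × 1.24 = 19.344 m.
Braking distance needed to stop: v²/(2a) = 243.360 / 9.408 = 25.867 m, so total needed = 19.344 + 25.867 = 45.211 m > 25 m — it cannot stop.
Distance remaining when braking begins: 25 − 19.344 = 5.656 m.
v² = v₀² − 2a·d = 243.360 − 2 × 4.704 × 5.656 = 190.148 m²/s².
v = √190.148 = 13.789 m/s.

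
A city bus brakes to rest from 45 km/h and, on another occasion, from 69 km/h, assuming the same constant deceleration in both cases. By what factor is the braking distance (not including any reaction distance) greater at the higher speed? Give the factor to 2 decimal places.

Factor ≈ 2.35

Braking distance d = v²/(2a), so with a fixed, d ∝ v².
Factor = (69/45)² = 1.5333² = 2.3510.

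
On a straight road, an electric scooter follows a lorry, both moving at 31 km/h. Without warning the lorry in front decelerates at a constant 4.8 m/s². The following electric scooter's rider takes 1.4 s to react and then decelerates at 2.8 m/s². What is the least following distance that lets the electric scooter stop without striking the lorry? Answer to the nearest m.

31 km/h ÷ 3.6 = 8.6111 m/s.
Leader travels v²/(2a_L) = 74.151 / 9.600 = 7.724 m before stopping.
Follower covers v·t_r = 8.6111 × 1.4 = 12.056 m while reacting, then v²/(2a_F) = 74.151 / 5.600 = 13.241 m while braking, for a total of 12.056 + 13.241 = 25.297 m.
Since a_F ≤ a_L and the follower starts braking later, the follower is never slower than the leader, so the closest approach is when both have stopped.
Minimum gap = 25.297 − 7.724 = 17.573 m.

Minimum gap ≈ 18 m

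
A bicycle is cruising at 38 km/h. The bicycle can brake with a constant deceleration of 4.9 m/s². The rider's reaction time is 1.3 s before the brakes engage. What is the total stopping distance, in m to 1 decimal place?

Total stopping distance ≈ 25.1 m

38 km/h ÷ 3.6 = 10.5556 m/s.
Reaction distance = v·t_r = 10.5556 × 1.3 = 13.722 m.
Braking distance = v²/(2a) = 10.5556² / (2 × 4.900) = 111.421 / 9.800 = 11.369 m.
Total = 13.722 + 11.369 = 25.091 m.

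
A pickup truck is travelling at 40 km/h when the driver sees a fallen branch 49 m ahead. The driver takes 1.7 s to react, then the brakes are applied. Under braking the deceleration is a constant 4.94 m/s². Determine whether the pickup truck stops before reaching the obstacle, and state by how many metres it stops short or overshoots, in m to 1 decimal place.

40 km/h ÷ 3.6 = 11.1111 m/s.
Reaction distance = 11.1111 × 1.7 = 18.889 m.
Braking distance = v²/(2a) = 123.457 / 9.880 = 12.496 m.
Total stopping distance = 18.889 + 12.496 = 31.385 m, vs 49 m available — it stops with 49 − 31.385 = 17.615 m to spare.

Yes — it stops 17.6 m short of the obstacle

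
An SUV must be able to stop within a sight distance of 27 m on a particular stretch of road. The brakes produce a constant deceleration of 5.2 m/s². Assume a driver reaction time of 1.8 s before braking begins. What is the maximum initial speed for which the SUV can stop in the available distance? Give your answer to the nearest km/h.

Maximum speed ≈ 35 km/h

Stopping distance: v·t_r + v²/(2a) = 27 with t_r = 1.8 s and a = 5.200 m/s².
So v² + 18.720 v − 280.80 = 0.
Positive root: v = −a·t_r + √((a·t_r)² + 2a·d) = −9.360 + √(87.610 + 280.80) = 9.8340 m/s.
9.8340 m/s × 3.6 = 35.402 km/h.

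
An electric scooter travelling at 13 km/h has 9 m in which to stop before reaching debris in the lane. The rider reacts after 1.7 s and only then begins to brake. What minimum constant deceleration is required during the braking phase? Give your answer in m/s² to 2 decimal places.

13 km/h ÷ 3.6 = 3.6111 m/s.
Distance covered during reaction = 3.6111 × 1.7 = 6.139 m.
Distance available for braking: 9 − 6.139 = 2.861 m.
v² = 2a·d ⇒ a = v²/(2d) = 3.6111² / (2 × 2.861) = 13.040 / 5.722 = 2.2789 m/s².

Required deceleration ≈ 2.28 m/s²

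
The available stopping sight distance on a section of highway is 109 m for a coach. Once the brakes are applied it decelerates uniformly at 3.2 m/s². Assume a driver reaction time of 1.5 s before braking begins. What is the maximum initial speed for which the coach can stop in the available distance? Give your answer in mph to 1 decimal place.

Stopping distance: v·t_r + v²/(2a) = 109 with t_r = 1.5 s and a = 3.200 m/s².
So v² + 9.600 v − 697.60 = 0.
Positive root: v = −a·t_r + √((a·t_r)² + 2a·d) = −4.800 + √(23.040 + 697.60) = 22.0447 m/s.
22.0447 m/s ÷ 0.44704 = 49.313 mph.

Maximum speed ≈ 49.3 mph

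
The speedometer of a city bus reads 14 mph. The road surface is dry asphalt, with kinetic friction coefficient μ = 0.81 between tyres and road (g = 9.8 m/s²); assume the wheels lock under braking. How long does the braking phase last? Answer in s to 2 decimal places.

14 mph × 0.44704 = 6.2586 m/s.
a = μg = 0.81 × 9.8 = 7.938 m/s².
Braking time = v/a = 6.2586 / 7.938 = 0.788 s.

Braking time ≈ 0.79 s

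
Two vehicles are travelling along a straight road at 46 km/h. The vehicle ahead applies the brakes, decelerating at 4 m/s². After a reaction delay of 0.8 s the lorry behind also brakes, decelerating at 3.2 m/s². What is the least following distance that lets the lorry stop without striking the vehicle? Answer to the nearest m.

Minimum gap ≈ 15 m

46 km/h ÷ 3.6 = 12.7778 m/s.
Leader travels v²/(2a_L) = 163.272 / 8.000 = 20.409 m before stopping.
Follower covers v·t_r = 12.7778 × 0.8 = 10.222 m while reacting, then v²/(2a_F) = 163.272 / 6.400 = 25.511 m while braking, for a total of 10.222 + 25.511 = 35.733 m.
Since a_F ≤ a_L and the follower starts braking later, the follower is never slower than the leader, so the closest approach is when both have stopped.
Minimum gap = 35.733 − 20.409 = 15.324 m.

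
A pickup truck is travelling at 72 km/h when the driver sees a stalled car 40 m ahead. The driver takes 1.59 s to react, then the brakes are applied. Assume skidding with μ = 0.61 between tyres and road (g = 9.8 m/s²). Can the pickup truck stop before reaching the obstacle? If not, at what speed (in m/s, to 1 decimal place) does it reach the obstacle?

No — it strikes the obstacle at 17.4 m/s

72 km/h ÷ 3.6 = 20.0000 m/s.
a = μg = 0.61 × 9.8 = 5.978 m/s².
Reaction distance = 20.0000 × 1.59 = 31.800 m.
Braking distance needed to stop: v²/(2a) = 400.000 / 11.956 = 33.456 m, so total needed = 31.800 + 33.456 = 65.256 m > 40 m — it cannot stop.
Distance remaining when braking begins: 40 − 31.800 = 8.200 m.
v² = v₀² − 2a·d = 400.000 − 2 × 5.978 × 8.200 = 301.961 m²/s².
v = √301.961 = 17.377 m/s.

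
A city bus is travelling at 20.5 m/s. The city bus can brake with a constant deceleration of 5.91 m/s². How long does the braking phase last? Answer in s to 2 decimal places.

Braking time ≈ 3.47 s

Braking time = v/a = 20.5000 / 5.910 = 3.469 s.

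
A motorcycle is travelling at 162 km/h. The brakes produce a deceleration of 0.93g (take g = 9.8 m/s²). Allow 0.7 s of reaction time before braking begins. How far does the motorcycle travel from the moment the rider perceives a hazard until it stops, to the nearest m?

Total stopping distance ≈ 143 m

162 km/h ÷ 3.6 = 45.0000 m/s.
a = 0.93 × 9.8 = 9.114 m/s².
Reaction distance = v·t_r = 45.0000 × 0.7 = 31.500 m.
Braking distance = v²/(2a) = 45.0000² / (2 × 9.114) = 2025.000 / 18.228 = 111.093 m.
Total = 31.500 + 111.093 = 142.593 m.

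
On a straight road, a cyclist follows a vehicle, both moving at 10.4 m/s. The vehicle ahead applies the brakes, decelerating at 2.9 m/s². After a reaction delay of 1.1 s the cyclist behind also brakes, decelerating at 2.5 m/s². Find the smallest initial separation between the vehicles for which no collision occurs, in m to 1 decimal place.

Leader travels v²/(2a_L) = 108.160 / 5.800 = 18.648 m before stopping.
Follower covers v·t_r = 10.4000 × 1.1 = 11.440 m while reacting, then v²/(2a_F) = 108.160 / 5.000 = 21.632 m while braking, for a total of 11.440 + 21.632 = 33.072 m.
Since a_F ≤ a_L and the follower starts braking later, the follower is never slower than the leader, so the closest approach is when both have stopped.
Minimum gap = 33.072 − 18.648 = 14.424 m.

Minimum gap ≈ 14.4 m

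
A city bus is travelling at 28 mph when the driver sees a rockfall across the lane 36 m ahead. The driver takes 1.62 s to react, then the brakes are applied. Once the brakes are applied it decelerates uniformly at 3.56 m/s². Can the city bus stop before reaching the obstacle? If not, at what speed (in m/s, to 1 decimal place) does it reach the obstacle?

No — it strikes the obstacle at 6.7 m/s

28 mph × 0.44704 = 12.5171 m/s.
Reaction distance = 12.5171 × 1.62 = 20.278 m.
Braking distance needed to stop: v²/(2a) = 156.678 / 7.120 = 22.005 m, so total needed = 20.278 + 22.005 = 42.283 m > 36 m — it cannot stop.
Distance remaining when braking begins: 36 − 20.278 = 15.722 m.
v² = v₀² − 2a·d = 156.678 − 2 × 3.560 × 15.722 = 44.737 m²/s².
v = √44.737 = 6.689 m/s.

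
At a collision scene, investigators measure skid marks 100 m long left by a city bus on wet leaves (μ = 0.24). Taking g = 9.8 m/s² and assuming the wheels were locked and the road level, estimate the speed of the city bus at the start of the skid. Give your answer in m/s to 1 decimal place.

Deceleration a = μg = 0.24 × 9.8 = 2.352 m/s².
v = √(2a·d) = √(2 × 2.352 × 100) = √470.400 = 21.6887 m/s.

Initial speed ≈ 21.7 m/s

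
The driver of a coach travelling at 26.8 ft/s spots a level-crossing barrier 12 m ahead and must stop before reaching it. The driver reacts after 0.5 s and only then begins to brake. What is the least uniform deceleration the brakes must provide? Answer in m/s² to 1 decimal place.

26.8 ft/s × 0.3048 = 8.1686 m/s.
Distance covered during reaction = 8.1686 × 0.5 = 4.084 m.
Distance available for braking: 12 − 4.084 = 7.916 m.
v² = 2a·d ⇒ a = v²/(2d) = 8.1686² / (2 × 7.916) = 66.726 / 15.832 = 4.2146 m/s².

Required deceleration ≈ 4.2 m/s²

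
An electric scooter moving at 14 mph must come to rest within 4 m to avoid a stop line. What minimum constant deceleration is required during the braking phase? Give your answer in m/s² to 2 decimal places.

14 mph × 0.44704 = 6.2586 m/s.
v² = 2a·d ⇒ a = v²/(2d) = 6.2586² / (2 × 4.000) = 39.170 / 8.000 = 4.8963 m/s².

Required deceleration ≈ 4.90 m/s²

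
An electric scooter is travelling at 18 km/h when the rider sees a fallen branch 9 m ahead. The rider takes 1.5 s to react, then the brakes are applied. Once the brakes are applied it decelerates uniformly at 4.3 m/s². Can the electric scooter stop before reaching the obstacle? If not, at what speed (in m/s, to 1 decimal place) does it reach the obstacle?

No — it strikes the obstacle at 3.5 m/s

18 km/h ÷ 3.6 = 5.0000 m/s.
Reaction distance = 5.0000 × 1.5 = 7.500 m.
Braking distance needed to stop: v²/(2a) = 25.000 / 8.600 = 2.907 m, so total needed = 7.500 + 2.907 = 10.407 m > 9 m — it cannot stop.
Distance remaining when braking begins: 9 − 7.500 = 1.500 m.
v² = v₀² − 2a·d = 25.000 − 2 × 4.300 × 1.500 = 12.100 m²/s².
v = √12.100 = 3.479 m/s.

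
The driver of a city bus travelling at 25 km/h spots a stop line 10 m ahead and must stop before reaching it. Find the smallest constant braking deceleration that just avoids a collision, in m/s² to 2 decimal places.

Required deceleration ≈ 2.41 m/s²

25 km/h ÷ 3.6 = 6.9444 m/s.
v² = 2a·d ⇒ a = v²/(2d) = 6.9444² / (2 × 10.000) = 48.225 / 20.000 = 2.4112 m/s².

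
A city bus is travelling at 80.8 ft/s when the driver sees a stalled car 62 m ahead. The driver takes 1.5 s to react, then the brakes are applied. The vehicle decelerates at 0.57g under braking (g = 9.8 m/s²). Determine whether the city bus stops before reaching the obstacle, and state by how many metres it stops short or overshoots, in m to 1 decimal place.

80.8 ft/s × 0.3048 = 24.6278 m/s.
a = 0.57 × 9.8 = 5.586 m/s².
Reaction distance = 24.6278 × 1.5 = 36.942 m.
Braking distance = v²/(2a) = 606.529 / 11.172 = 54.290 m.
Total stopping distance = 36.942 + 54.290 = 91.232 m, vs 62 m available — it cannot stop in time and overshoots by 91.232 − 62 = 29.232 m.

No — it overshoots by 29.2 m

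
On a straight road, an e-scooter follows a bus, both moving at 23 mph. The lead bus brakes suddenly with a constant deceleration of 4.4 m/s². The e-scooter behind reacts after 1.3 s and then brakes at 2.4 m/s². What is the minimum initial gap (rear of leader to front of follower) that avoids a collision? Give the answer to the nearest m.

Minimum gap ≈ 23 m

23 mph × 0.44704 = 10.2819 m/s.
Leader travels v²/(2a_L) = 105.717 / 8.800 = 12.013 m before stopping.
Follower covers v·t_r = 10.2819 × 1.3 = 13.366 m while reacting, then v²/(2a_F) = 105.717 / 4.800 = 22.024 m while braking, for a total of 13.366 + 22.024 = 35.390 m.
Since a_F ≤ a_L and the follower starts braking later, the follower is never slower than the leader, so the closest approach is when both have stopped.
Minimum gap = 35.390 − 12.013 = 23.377 m.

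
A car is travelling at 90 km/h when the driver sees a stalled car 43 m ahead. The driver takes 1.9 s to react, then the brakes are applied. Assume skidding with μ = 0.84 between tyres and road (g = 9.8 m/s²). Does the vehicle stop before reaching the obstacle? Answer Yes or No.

No

90 km/h ÷ 3.6 = 25.0000 m/s.
a = μg = 0.84 × 9.8 = 8.232 m/s².
Reaction distance = 25.0000 × 1.9 = 47.500 m.
Braking distance = v²/(2a) = 625.000 / 16.464 = 37.962 m.
Total stopping distance = 47.500 + 37.962 = 85.462 m, vs 43 m available — it cannot stop in time and overshoots by 85.462 − 43 = 42.462 m.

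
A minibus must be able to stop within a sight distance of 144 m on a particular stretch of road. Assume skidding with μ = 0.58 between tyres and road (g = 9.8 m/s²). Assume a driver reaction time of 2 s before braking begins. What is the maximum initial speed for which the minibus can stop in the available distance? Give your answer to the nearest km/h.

a = μg = 0.58 × 9.8 = 5.684 m/s².
Stopping distance: v·t_r + v²/(2a) = 144 with t_r = 2 s and a = 5.684 m/s².
So v² + 22.736 v − 1636.99 = 0.
Positive root: v = −a·t_r + √((a·t_r)² + 2a·d) = −11.368 + √(129.231 + 1636.99) = 30.6584 m/s.
30.6584 m/s × 3.6 = 110.370 km/h.

Maximum speed ≈ 110 km/h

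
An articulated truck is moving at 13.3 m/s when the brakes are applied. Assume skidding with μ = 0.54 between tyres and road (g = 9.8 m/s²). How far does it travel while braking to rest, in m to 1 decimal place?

Braking distance ≈ 16.7 m

a = μg = 0.54 × 9.8 = 5.292 m/s².
Braking distance = v²/(2a) = 13.3000² / (2 × 5.292) = 176.890 / 10.584 = 16.713 m.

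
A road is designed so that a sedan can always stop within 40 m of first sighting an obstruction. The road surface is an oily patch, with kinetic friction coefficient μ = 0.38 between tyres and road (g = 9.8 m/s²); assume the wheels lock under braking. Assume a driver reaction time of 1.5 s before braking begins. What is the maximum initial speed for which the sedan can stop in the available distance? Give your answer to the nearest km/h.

a = μg = 0.38 × 9.8 = 3.724 m/s².
Stopping distance: v·t_r + v²/(2a) = 40 with t_r = 1.5 s and a = 3.724 m/s².
So v² + 11.172 v − 297.92 = 0.
Positive root: v = −a·t_r + √((a·t_r)² + 2a·d) = −5.586 + √(31.203 + 297.92) = 12.5557 m/s.
12.5557 m/s × 3.6 = 45.201 km/h.

Maximum speed ≈ 45 km/h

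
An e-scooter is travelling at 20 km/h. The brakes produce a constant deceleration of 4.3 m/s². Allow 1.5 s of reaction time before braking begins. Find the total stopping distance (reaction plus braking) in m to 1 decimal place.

20 km/h ÷ 3.6 = 5.5556 m/s.
Reaction distance = v·t_r = 5.5556 × 1.5 = 8.333 m.
Braking distance = v²/(2a) = 5.5556² / (2 × 4.300) = 30.865 / 8.600 = 3.589 m.
Total = 8.333 + 3.589 = 11.922 m.

Total stopping distance ≈ 11.9 m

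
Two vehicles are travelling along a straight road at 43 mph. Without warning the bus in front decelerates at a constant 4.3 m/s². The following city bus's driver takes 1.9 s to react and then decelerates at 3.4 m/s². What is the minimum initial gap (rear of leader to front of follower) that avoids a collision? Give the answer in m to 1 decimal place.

43 mph × 0.44704 = 19.2227 m/s.
Leader travels v²/(2a_L) = 369.512 / 8.600 = 42.967 m before stopping.
Follower covers v·t_r = 19.2227 × 1.9 = 36.523 m while reacting, then v²/(2a_F) = 369.512 / 6.800 = 54.340 m while braking, for a total of 36.523 + 54.340 = 90.863 m.
Since a_F ≤ a_L and the follower starts braking later, the follower is never slower than the leader, so the closest approach is when both have stopped.
Minimum gap = 90.863 − 42.967 = 47.896 m.

Minimum gap ≈ 47.9 m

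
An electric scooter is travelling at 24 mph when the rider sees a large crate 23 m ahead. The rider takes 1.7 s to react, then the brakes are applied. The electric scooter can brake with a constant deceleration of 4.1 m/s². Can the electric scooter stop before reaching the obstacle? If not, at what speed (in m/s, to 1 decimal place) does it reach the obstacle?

No — it strikes the obstacle at 8.7 m/s

24 mph × 0.44704 = 10.7290 m/s.
Reaction distance = 10.7290 × 1.7 = 18.239 m.
Braking distance needed to stop: v²/(2a) = 115.111 / 8.200 = 14.038 m, so total needed = 18.239 + 14.038 = 32.277 m > 23 m — it cannot stop.
Distance remaining when braking begins: 23 − 18.239 = 4.761 m.
v² = v₀² − 2a·d = 115.111 − 2 × 4.100 × 4.761 = 76.071 m²/s².
v = √76.071 = 8.722 m/s.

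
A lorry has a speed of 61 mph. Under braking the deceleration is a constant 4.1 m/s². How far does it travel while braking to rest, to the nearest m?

Braking distance ≈ 91 m

61 mph × 0.44704 = 27.2694 m/s.
Braking distance = v²/(2a) = 27.2694² / (2 × 4.100) = 743.620 / 8.200 = 90.685 m.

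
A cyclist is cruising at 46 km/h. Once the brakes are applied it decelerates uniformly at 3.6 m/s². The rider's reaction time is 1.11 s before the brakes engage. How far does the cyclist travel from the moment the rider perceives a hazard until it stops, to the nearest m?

Total stopping distance ≈ 37 m

46 km/h ÷ 3.6 = 12.7778 m/s.
Reaction distance = v·t_r = 12.7778 × 1.11 = 14.183 m.
Braking distance = v²/(2a) = 12.7778² / (2 × 3.600) = 163.272 / 7.200 = 22.677 m.
Total = 14.183 + 22.677 = 36.860 m.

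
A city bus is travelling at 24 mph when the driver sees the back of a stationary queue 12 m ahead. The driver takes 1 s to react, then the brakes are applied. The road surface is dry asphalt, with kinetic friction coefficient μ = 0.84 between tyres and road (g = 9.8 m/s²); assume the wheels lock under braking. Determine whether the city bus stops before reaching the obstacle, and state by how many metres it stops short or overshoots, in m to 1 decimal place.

No — it overshoots by 5.7 m

24 mph × 0.44704 = 10.7290 m/s.
a = μg = 0.84 × 9.8 = 8.232 m/s².
Reaction distance = 10.7290 × 1 = 10.729 m.
Braking distance = v²/(2a) = 115.111 / 16.464 = 6.992 m.
Total stopping distance = 10.729 + 6.992 = 17.721 m, vs 12 m available — it cannot stop in time and overshoots by 17.721 − 12 = 5.721 m.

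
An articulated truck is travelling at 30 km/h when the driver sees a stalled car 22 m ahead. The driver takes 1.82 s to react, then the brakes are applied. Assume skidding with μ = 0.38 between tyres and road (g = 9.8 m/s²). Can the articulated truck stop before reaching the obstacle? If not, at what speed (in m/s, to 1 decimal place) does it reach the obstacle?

No — it strikes the obstacle at 4.3 m/s

30 km/h ÷ 3.6 = 8.3333 m/s.
a = μg = 0.38 × 9.8 = 3.724 m/s².
Reaction distance = 8.3333 × 1.82 = 15.167 m.
Braking distance needed to stop: v²/(2a) = 69.444 / 7.448 = 9.324 m, so total needed = 15.167 + 9.324 = 24.491 m > 22 m — it cannot stop.
Distance remaining when braking begins: 22 − 15.167 = 6.833 m.
v² = v₀² − 2a·d = 69.444 − 2 × 3.724 × 6.833 = 18.552 m²/s².
v = √18.552 = 4.307 m/s.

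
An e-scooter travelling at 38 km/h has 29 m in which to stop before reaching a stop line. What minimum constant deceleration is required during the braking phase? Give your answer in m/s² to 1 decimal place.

38 km/h ÷ 3.6 = 10.5556 m/s.
v² = 2a·d ⇒ a = v²/(2d) = 10.5556² / (2 × 29.000) = 111.421 / 58.000 = 1.9211 m/s².

Required deceleration ≈ 1.9 m/s²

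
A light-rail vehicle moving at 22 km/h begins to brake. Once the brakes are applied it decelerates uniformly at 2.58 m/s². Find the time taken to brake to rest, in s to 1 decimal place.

22 km/h ÷ 3.6 = 6.1111 m/s.
Braking time = v/a = 6.1111 / 2.580 = 2.369 s.

Braking time ≈ 2.4 s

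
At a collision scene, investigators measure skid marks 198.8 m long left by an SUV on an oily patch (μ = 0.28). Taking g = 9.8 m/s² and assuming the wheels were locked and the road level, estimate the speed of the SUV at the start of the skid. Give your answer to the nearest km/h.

Initial speed ≈ 119 km/h

Deceleration a = μg = 0.28 × 9.8 = 2.744 m/s².
v = √(2a·d) = √(2 × 2.744 × 198.8) = √1091.014 = 33.0305 m/s.
= 33.0305 × 3.6 = 118.910 km/h.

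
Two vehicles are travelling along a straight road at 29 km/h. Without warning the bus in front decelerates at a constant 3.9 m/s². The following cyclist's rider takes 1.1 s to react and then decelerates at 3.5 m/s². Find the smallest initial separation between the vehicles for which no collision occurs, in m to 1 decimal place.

Minimum gap ≈ 9.8 m

29 km/h ÷ 3.6 = 8.0556 m/s.
Leader travels v²/(2a_L) = 64.893 / 7.800 = 8.320 m before stopping.
Follower covers v·t_r = 8.0556 × 1.1 = 8.861 m while reacting, then v²/(2a_F) = 64.893 / 7.000 = 9.270 m while braking, for a total of 8.861 + 9.270 = 18.131 m.
Since a_F ≤ a_L and the follower starts braking later, the follower is never slower than the leader, so the closest approach is when both have stopped.
Minimum gap = 18.131 − 8.320 = 9.811 m.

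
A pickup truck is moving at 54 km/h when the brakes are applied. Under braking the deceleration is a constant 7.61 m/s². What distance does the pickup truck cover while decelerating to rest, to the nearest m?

Braking distance ≈ 15 m

54 km/h ÷ 3.6 = 15.0000 m/s.
Braking distance = v²/(2a) = 15.0000² / (2 × 7.610) = 225.000 / 15.220 = 14.783 m.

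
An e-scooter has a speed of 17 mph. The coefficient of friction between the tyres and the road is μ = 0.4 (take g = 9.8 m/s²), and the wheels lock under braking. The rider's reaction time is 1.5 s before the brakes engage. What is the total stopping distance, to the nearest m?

Total stopping distance ≈ 19 m

17 mph × 0.44704 = 7.5997 m/s.
a = μg = 0.4 × 9.8 = 3.920 m/s².
Reaction distance = v·t_r = 7.5997 × 1.5 = 11.400 m.
Braking distance = v²/(2a) = 7.5997² / (2 × 3.920) = 57.755 / 7.840 = 7.367 m.
Total = 11.400 + 7.367 = 18.767 m.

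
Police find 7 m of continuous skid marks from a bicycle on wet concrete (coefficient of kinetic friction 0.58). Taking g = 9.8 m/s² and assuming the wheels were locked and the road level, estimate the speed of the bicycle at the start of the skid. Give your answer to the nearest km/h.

Deceleration a = μg = 0.58 × 9.8 = 5.684 m/s².
v = √(2a·d) = √(2 × 5.684 × 7) = √79.576 = 8.9205 m/s.
= 8.9205 × 3.6 = 32.114 km/h.

Initial speed ≈ 32 km/h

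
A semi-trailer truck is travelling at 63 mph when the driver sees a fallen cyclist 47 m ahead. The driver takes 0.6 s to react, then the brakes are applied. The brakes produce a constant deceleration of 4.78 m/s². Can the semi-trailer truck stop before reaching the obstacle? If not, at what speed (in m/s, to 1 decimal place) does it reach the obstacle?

63 mph × 0.44704 = 28.1635 m/s.
Reaction distance = 28.1635 × 0.6 = 16.898 m.
Braking distance needed to stop: v²/(2a) = 793.183 / 9.560 = 82.969 m, so total needed = 16.898 + 82.969 = 99.867 m > 47 m — it cannot stop.
Distance remaining when braking begins: 47 − 16.898 = 30.102 m.
v² = v₀² − 2a·d = 793.183 − 2 × 4.780 × 30.102 = 505.408 m²/s².
v = √505.408 = 22.481 m/s.

No — it strikes the obstacle at 22.5 m/s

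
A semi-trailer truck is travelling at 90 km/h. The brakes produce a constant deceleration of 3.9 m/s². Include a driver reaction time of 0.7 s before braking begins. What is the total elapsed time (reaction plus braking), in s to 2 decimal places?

Total time ≈ 7.11 s

90 km/h ÷ 3.6 = 25.0000 m/s.
Braking time = v/a = 25.0000 / 3.900 = 6.410 s.
Total = 0.7 + 6.410 = 7.110 s.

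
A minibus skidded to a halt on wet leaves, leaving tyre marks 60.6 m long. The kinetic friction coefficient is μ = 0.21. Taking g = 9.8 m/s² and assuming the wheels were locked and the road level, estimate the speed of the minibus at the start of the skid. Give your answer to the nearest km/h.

Initial speed ≈ 57 km/h

Deceleration a = μg = 0.21 × 9.8 = 2.058 m/s².
v = √(2a·d) = √(2 × 2.058 × 60.6) = √249.430 = 15.7934 m/s.
= 15.7934 × 3.6 = 56.856 km/h.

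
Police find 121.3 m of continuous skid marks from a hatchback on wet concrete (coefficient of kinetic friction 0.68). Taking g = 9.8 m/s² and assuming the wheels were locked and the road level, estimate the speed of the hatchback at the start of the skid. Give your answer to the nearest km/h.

Initial speed ≈ 145 km/h

Deceleration a = μg = 0.68 × 9.8 = 6.664 m/s².
v = √(2a·d) = √(2 × 6.664 × 121.3) = √1616.686 = 40.2080 m/s.
= 40.2080 × 3.6 = 144.749 km/h.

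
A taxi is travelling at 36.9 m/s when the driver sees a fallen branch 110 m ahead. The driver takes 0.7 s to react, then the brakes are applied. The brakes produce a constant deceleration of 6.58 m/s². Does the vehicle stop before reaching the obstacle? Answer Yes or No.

Reaction distance = 36.9000 × 0.7 = 25.830 m.
Braking distance = v²/(2a) = 1361.610 / 13.160 = 103.466 m.
Total stopping distance = 25.830 + 103.466 = 129.296 m, vs 110 m available — it cannot stop in time and overshoots by 129.296 − 110 = 19.296 m.

No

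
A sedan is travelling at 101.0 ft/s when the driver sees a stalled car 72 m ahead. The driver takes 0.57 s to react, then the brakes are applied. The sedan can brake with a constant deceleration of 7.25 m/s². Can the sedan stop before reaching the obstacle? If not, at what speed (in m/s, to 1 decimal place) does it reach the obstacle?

No — it strikes the obstacle at 12.6 m/s

101 ft/s × 0.3048 = 30.7848 m/s.
Reaction distance = 30.7848 × 0.57 = 17.547 m.
Braking distance needed to stop: v²/(2a) = 947.704 / 14.500 = 65.359 m, so total needed = 17.547 + 65.359 = 82.906 m > 72 m — it cannot stop.
Distance remaining when braking begins: 72 − 17.547 = 54.453 m.
v² = v₀² − 2a·d = 947.704 − 2 × 7.250 × 54.453 = 158.135 m²/s².
v = √158.135 = 12.575 m/s.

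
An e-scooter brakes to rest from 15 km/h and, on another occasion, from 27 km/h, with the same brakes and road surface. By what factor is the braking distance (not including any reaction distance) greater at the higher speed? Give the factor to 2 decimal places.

Factor ≈ 3.24

Braking distance d = v²/(2a), so with a fixed, d ∝ v².
Factor = (27/15)² = 1.8000² = 3.2400.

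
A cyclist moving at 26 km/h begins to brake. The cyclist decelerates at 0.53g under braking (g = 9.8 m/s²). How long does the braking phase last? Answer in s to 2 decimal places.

26 km/h ÷ 3.6 = 7.2222 m/s.
a = 0.53 × 9.8 = 5.194 m/s².
Braking time = v/a = 7.2222 / 5.194 = 1.390 s.

Braking time ≈ 1.39 s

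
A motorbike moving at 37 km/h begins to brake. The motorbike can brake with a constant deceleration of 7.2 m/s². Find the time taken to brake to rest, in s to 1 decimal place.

Braking time ≈ 1.4 s

37 km/h ÷ 3.6 = 10.2778 m/s.
Braking time = v/a = 10.2778 / 7.200 = 1.427 s.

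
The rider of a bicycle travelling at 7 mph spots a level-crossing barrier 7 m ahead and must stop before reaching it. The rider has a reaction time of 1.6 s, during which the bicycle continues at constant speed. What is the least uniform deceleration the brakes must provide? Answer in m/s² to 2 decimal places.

7 mph × 0.44704 = 3.1293 m/s.
Distance covered during reaction = 3.1293 × 1.6 = 5.007 m.
Distance available for braking: 7 − 5.007 = 1.993 m.
v² = 2a·d ⇒ a = v²/(2d) = 3.1293² / (2 × 1.993) = 9.793 / 3.986 = 2.4568 m/s².

Required deceleration ≈ 2.46 m/s²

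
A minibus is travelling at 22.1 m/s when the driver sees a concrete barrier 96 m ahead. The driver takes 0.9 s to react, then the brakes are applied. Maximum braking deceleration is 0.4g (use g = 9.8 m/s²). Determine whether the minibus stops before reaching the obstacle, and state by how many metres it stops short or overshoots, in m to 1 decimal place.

Yes — it stops 13.8 m short of the obstacle

a = 0.4 × 9.8 = 3.920 m/s².
Reaction distance = 22.1000 × 0.9 = 19.890 m.
Braking distance = v²/(2a) = 488.410 / 7.840 = 62.297 m.
Total stopping distance = 19.890 + 62.297 = 82.187 m, vs 96 m available — it stops with 96 − 82.187 = 13.813 m to spare.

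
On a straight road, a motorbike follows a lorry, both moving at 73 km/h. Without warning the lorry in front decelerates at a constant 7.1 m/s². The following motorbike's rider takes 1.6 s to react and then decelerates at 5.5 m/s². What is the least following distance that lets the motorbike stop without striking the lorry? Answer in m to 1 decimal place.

Minimum gap ≈ 40.9 m

73 km/h ÷ 3.6 = 20.2778 m/s.
Leader travels v²/(2a_L) = 411.189 / 14.200 = 28.957 m before stopping.
Follower covers v·t_r = 20.2778 × 1.6 = 32.444 m while reacting, then v²/(2a_F) = 411.189 / 11.000 = 37.381 m while braking, for a total of 32.444 + 37.381 = 69.825 m.
Since a_F ≤ a_L and the follower starts braking later, the follower is never slower than the leader, so the closest approach is when both have stopped.
Minimum gap = 69.825 − 28.957 = 40.868 m.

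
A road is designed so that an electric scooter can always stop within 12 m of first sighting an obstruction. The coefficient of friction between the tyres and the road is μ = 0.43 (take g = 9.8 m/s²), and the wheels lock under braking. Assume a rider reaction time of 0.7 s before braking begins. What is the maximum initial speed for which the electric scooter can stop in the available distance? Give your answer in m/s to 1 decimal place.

Maximum speed ≈ 7.5 m/s

a = μg = 0.43 × 9.8 = 4.214 m/s².
Stopping distance: v·t_r + v²/(2a) = 12 with t_r = 0.7 s and a = 4.214 m/s².
So v² + 5.900 v − 101.14 = 0.
Positive root: v = −a·t_r + √((a·t_r)² + 2a·d) = −2.950 + √(8.703 + 101.14) = 7.5306 m/s.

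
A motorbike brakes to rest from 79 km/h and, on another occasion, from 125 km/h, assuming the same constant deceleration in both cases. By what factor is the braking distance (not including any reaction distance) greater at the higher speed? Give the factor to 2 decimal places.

Braking distance d = v²/(2a), so with a fixed, d ∝ v².
Factor = (125/79)² = 1.5823² = 2.5037.

Factor ≈ 2.50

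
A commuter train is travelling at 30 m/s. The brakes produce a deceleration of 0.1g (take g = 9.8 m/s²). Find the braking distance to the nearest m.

a = 0.1 × 9.8 = 0.980 m/s².
Braking distance = v²/(2a) = 30.0000² / (2 × 0.980) = 900.000 / 1.960 = 459.184 m.

Braking distance ≈ 459 m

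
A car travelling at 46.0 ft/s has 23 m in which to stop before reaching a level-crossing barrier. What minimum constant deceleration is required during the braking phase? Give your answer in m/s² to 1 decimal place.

46 ft/s × 0.3048 = 14.0208 m/s.
v² = 2a·d ⇒ a = v²/(2d) = 14.0208² / (2 × 23.000) = 196.583 / 46.000 = 4.2735 m/s².

Required deceleration ≈ 4.3 m/s²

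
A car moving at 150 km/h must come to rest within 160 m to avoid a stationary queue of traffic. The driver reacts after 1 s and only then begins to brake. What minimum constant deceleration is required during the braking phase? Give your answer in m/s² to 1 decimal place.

Required deceleration ≈ 7.3 m/s²

150 km/h ÷ 3.6 = 41.6667 m/s.
Distance covered during reaction = 41.6667 × 1 = 41.667 m.
Distance available for braking: 160 − 41.667 = 118.333 m.
v² = 2a·d ⇒ a = v²/(2d) = 41.6667² / (2 × 118.333) = 1736.114 / 236.666 = 7.3357 m/s².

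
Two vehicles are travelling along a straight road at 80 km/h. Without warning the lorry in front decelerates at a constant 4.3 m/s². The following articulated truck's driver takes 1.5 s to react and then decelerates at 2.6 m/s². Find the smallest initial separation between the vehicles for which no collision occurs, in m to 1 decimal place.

80 km/h ÷ 3.6 = 22.2222 m/s.
Leader travels v²/(2a_L) = 493.826 / 8.600 = 57.422 m before stopping.
Follower covers v·t_r = 22.2222 × 1.5 = 33.333 m while reacting, then v²/(2a_F) = 493.826 / 5.200 = 94.967 m while braking, for a total of 33.333 + 94.967 = 128.300 m.
Since a_F ≤ a_L and the follower starts braking later, the follower is never slower than the leader, so the closest approach is when both have stopped.
Minimum gap = 128.300 − 57.422 = 70.878 m.

Minimum gap ≈ 70.9 m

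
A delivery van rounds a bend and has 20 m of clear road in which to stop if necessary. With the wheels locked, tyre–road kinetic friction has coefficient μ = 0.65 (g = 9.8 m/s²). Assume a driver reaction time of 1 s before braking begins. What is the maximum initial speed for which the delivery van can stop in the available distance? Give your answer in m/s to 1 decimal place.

Maximum speed ≈ 10.8 m/s

a = μg = 0.65 × 9.8 = 6.370 m/s².
Stopping distance: v·t_r + v²/(2a) = 20 with t_r = 1 s and a = 6.370 m/s².
So v² + 12.740 v − 254.80 = 0.
Positive root: v = −a·t_r + √((a·t_r)² + 2a·d) = −6.370 + √(40.577 + 254.80) = 10.8165 m/s.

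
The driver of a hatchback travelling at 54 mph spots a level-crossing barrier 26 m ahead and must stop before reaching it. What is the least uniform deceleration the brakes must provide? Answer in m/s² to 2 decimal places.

54 mph × 0.44704 = 24.1402 m/s.
v² = 2a·d ⇒ a = v²/(2d) = 24.1402² / (2 × 26.000) = 582.749 / 52.000 = 11.2067 m/s².

Required deceleration ≈ 11.21 m/s²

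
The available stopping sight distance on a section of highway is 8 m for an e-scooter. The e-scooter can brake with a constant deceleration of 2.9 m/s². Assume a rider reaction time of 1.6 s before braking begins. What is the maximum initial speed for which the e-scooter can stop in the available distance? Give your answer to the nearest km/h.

Stopping distance: v·t_r + v²/(2a) = 8 with t_r = 1.6 s and a = 2.900 m/s².
So v² + 9.280 v − 46.40 = 0.
Positive root: v = −a·t_r + √((a·t_r)² + 2a·d) = −4.640 + √(21.530 + 46.40) = 3.6020 m/s.
3.6020 m/s × 3.6 = 12.967 km/h.

Maximum speed ≈ 13 km/h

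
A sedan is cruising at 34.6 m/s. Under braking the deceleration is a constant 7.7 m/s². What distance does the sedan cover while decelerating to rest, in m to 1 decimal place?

Braking distance ≈ 77.7 m

Braking distance = v²/(2a) = 34.6000² / (2 × 7.700) = 1197.160 / 15.400 = 77.738 m.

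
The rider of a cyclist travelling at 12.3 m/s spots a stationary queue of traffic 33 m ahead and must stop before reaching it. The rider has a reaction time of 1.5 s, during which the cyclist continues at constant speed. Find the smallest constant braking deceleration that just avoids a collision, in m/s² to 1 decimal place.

Distance covered during reaction = 12.3000 × 1.5 = 18.450 m.
Distance available for braking: 33 − 18.450 = 14.550 m.
v² = 2a·d ⇒ a = v²/(2d) = 12.3000² / (2 × 14.550) = 151.290 / 29.100 = 5.1990 m/s².

Required deceleration ≈ 5.2 m/s²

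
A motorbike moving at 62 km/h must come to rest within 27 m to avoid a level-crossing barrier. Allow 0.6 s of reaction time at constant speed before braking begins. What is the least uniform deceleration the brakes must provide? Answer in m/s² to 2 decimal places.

Required deceleration ≈ 8.90 m/s²

62 km/h ÷ 3.6 = 17.2222 m/s.
Distance covered during reaction = 17.2222 × 0.6 = 10.333 m.
Distance available for braking: 27 − 10.333 = 16.667 m.
v² = 2a·d ⇒ a = v²/(2d) = 17.2222² / (2 × 16.667) = 296.604 / 33.334 = 8.8979 m/s².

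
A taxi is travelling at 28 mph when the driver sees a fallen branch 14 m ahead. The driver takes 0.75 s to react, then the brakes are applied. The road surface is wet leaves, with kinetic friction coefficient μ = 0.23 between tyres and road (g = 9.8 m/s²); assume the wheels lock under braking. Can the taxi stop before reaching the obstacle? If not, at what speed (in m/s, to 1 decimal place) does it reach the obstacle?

28 mph × 0.44704 = 12.5171 m/s.
a = μg = 0.23 × 9.8 = 2.254 m/s².
Reaction distance = 12.5171 × 0.75 = 9.388 m.
Braking distance needed to stop: v²/(2a) = 156.678 / 4.508 = 34.756 m, so total needed = 9.388 + 34.756 = 44.144 m > 14 m — it cannot stop.
Distance remaining when braking begins: 14 − 9.388 = 4.612 m.
v² = v₀² − 2a·d = 156.678 − 2 × 2.254 × 4.612 = 135.887 m²/s².
v = √135.887 = 11.657 m/s.

No — it strikes the obstacle at 11.7 m/s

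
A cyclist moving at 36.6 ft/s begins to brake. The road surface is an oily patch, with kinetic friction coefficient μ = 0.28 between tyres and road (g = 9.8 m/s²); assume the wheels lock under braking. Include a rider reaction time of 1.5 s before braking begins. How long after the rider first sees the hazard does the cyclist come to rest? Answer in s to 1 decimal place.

Total time ≈ 5.6 s

36.6 ft/s × 0.3048 = 11.1557 m/s.
a = μg = 0.28 × 9.8 = 2.744 m/s².
Braking time = v/a = 11.1557 / 2.744 = 4.065 s.
Total = 1.5 + 4.065 = 5.565 s.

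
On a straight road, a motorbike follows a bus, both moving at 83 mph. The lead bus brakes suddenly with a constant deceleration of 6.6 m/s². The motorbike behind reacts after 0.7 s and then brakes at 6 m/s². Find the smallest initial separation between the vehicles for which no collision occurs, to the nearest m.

Minimum gap ≈ 36 m

83 mph × 0.44704 = 37.1043 m/s.
Leader travels v²/(2a_L) = 1376.729 / 13.200 = 104.298 m before stopping.
Follower covers v·t_r = 37.1043 × 0.7 = 25.973 m while reacting, then v²/(2a_F) = 1376.729 / 12.000 = 114.727 m while braking, for a total of 25.973 + 114.727 = 140.700 m.
Since a_F ≤ a_L and the follower starts braking later, the follower is never slower than the leader, so the closest approach is when both have stopped.
Minimum gap = 140.700 − 104.298 = 36.402 m.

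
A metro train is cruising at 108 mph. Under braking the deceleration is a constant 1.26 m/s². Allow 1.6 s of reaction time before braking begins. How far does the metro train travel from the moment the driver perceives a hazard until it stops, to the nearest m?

Total stopping distance ≈ 1002 m

108 mph × 0.44704 = 48.2803 m/s.
Reaction distance = v·t_r = 48.2803 × 1.6 = 77.248 m.
Braking distance = v²/(2a) = 48.2803² / (2 × 1.260) = 2330.987 / 2.520 = 924.995 m.
Total = 77.248 + 924.995 = 1002.243 m.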